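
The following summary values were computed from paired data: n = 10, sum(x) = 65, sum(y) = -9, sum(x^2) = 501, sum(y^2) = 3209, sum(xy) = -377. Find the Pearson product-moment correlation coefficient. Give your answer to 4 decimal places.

S_xy = nΣxy − ΣxΣy = 10·(-377) − 65·(-9) = -3770 − (-585) = -3185
S_xx = nΣx² − (Σx)² = 10·501 − 65² = 5010 − 4225 = 785
S_yy = nΣy² − (Σy)² = 10·3209 − (-9)² = 32090 − 81 = 32009
r = S_xy / √(S_xx·S_yy) = -3185 / √(785·32009) = -3185 / √25127065 = -3185 / 5012.6904 = -0.6354

-0.6354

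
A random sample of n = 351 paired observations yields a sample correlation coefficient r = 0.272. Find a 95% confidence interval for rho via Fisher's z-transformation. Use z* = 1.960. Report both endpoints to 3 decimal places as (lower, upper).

Fisher z: z_r = atanh(r) = ½·ln((1+0.272)/(1−0.272)) = 0.279022
SE(z) = 1/√(n−3) = 1/√348 = 0.053606
95% ⇒ z* = 1.960; margin = 1.960·0.053606 = 0.105068
CI on z-scale: (0.173954, 0.384090)
Back-transform: tanh(0.173954) = 0.172220, tanh(0.384090) = 0.366254

(0.172, 0.366)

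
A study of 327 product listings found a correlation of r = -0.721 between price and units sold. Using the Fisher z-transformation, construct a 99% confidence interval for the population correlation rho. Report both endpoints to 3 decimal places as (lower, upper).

Fisher z: z_r = atanh(r) = ½·ln((1+(-0.721))/(1−(-0.721))) = -0.909725
SE(z) = 1/√(n−3) = 1/√324 = 0.055556
99% ⇒ z* = 2.576; margin = 2.576·0.055556 = 0.143112
CI on z-scale: (-1.052837, -0.766613)
Back-transform: tanh(-1.052837) = -0.782907, tanh(-0.766613) = -0.644956

(-0.783, -0.645)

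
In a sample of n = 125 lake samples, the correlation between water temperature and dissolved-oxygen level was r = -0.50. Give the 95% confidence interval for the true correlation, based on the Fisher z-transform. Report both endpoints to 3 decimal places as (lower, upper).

z_r = atanh(-0.50) = -0.549306;  SE = 1/√(n−3) = 1/√122 = 0.090536
z-limits: -0.549306 ± 1.960·0.090536 = -0.549306 ± 0.177451 = [-0.726757, -0.371855]
ρ-limits: (tanh -0.726757, tanh -0.371855) = (-0.621, -0.356)

(-0.621, -0.356)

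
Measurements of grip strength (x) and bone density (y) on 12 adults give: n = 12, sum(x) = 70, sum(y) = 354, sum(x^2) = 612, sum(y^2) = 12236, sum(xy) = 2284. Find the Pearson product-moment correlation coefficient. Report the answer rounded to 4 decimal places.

0.3624

Numerator: nΣxy − (Σx)(Σy) = 12·2284 − (70)(354) = 2628
Denominator: √[(nΣx²−(Σx)²)(nΣy²−(Σy)²)]
  nΣx²−(Σx)² = 12·612 − 4900 = 2444;  nΣy²−(Σy)² = 12·12236 − 125316 = 21516
  √(2444·21516) = √52585104 = 7251.5587
r = 2628 / 7251.5587 = 0.3624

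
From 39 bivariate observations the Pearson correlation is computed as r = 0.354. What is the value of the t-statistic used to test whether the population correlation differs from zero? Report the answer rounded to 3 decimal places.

2.302

1 − r² = 1 − 0.125316 = 0.874684;  √(1−r²) = 0.935245
√(n−2) = √37 = 6.082763
t = r·√(n−2)/√(1−r²) = 0.354 · 6.082763 / 0.935245 = 2.302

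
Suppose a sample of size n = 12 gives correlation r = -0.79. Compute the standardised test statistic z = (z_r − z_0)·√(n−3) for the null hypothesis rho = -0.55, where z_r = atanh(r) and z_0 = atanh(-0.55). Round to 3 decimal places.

z_r = atanh(-0.79) = -1.071432,  z_0 = atanh(-0.55) = -0.618381
SE = 1/√(n−3) = 1/√9 = 0.333333
z = (z_r − z_0)/SE = (-1.071432 − (-0.618381)) / 0.333333 = -0.453051 / 0.333333 = -1.359

-1.359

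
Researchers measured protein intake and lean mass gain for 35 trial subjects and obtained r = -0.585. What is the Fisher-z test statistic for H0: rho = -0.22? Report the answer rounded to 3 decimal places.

z_r = atanh(-0.585) = -0.670031,  z_0 = atanh(-0.22) = -0.223656
SE = 1/√(n−3) = 1/√32 = 0.176777
z = (z_r − z_0)/SE = (-0.670031 − (-0.223656)) / 0.176777 = -0.446375 / 0.176777 = -2.525

-2.525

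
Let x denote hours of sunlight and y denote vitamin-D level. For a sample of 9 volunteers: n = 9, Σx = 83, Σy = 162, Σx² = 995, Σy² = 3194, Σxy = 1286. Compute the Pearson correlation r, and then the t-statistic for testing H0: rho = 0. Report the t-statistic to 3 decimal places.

S_xy = nΣxy − ΣxΣy = 9·1286 − 83·162 = 11574 − 13446 = -1872
S_xx = nΣx² − (Σx)² = 9·995 − 83² = 8955 − 6889 = 2066
S_yy = nΣy² − (Σy)² = 9·3194 − 162² = 28746 − 26244 = 2502
r = S_xy / √(S_xx·S_yy) = -1872 / √(2066·2502) = -1872 / √5169132 = -1872 / 2273.5725 = -0.8234
t = r·√(n−2)/√(1−r²) = -0.8234·√7 / √(1−0.677988) = -2.178512 / 0.567461 = -3.839

-3.839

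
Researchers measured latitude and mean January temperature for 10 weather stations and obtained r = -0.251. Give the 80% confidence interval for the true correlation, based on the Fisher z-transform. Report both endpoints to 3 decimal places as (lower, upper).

(-0.630, 0.224)

z_r = atanh(-0.251) = -0.256480;  SE = 1/√(n−3) = 1/√7 = 0.377964
z-limits: -0.256480 ± 1.282·0.377964 = -0.256480 ± 0.484550 = [-0.741030, 0.228070]
ρ-limits: (tanh -0.741030, tanh 0.228070) = (-0.630, 0.224)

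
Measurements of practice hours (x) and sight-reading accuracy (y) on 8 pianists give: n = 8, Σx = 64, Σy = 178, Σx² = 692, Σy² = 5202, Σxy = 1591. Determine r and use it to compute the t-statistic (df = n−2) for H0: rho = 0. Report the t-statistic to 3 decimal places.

Numerator: nΣxy − (Σx)(Σy) = 8·1591 − (64)(178) = 1336
Denominator: √[(nΣx²−(Σx)²)(nΣy²−(Σy)²)]
  nΣx²−(Σx)² = 8·692 − 4096 = 1440;  nΣy²−(Σy)² = 8·5202 − 31684 = 9932
  √(1440·9932) = √14302080 = 3781.8091
r = 1336 / 3781.8091 = 0.3533
t = r·√(n−2)/√(1−r²) = 0.3533·√6 / √(1−0.124821) = 0.865405 / 0.935510 = 0.925

0.925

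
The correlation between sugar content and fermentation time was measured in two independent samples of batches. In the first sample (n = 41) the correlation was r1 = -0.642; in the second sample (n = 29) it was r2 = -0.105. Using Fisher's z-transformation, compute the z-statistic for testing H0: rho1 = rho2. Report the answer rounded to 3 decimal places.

z1 = atanh(-0.642) = -0.761569,  z2 = atanh(-0.105) = -0.105388
SE = √(1/(n1−3) + 1/(n2−3)) = √(1/38 + 1/26) = √(0.0263158 + 0.0384615) = √0.0647773 = 0.254514
z = (z1 − z2)/SE = (-0.761569 − (-0.105388)) / 0.254514 = -0.656181 / 0.254514 = -2.578

-2.578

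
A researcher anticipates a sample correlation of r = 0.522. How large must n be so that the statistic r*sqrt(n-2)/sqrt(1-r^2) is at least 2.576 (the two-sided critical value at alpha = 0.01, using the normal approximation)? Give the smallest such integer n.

20

r√(n−2)/√(1−r²) ≥ 2.576  ⇔  n−2 ≥ (2.576)²·(1−r²)/r²
(1−r²)/r² = (1−0.272484)/0.272484 = 2.6699
n ≥ 2 + 6.635776·2.6699 = 2 + 17.7169 = 19.7169
⌈19.7169⌉ = 20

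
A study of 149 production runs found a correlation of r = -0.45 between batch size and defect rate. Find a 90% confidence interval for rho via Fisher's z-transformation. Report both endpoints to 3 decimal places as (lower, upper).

(-0.552, -0.335)

Fisher z: z_r = atanh(r) = ½·ln((1+(-0.45))/(1−(-0.45))) = -0.484700
SE(z) = 1/√(n−3) = 1/√146 = 0.082761
90% ⇒ z* = 1.645; margin = 1.645·0.082761 = 0.136142
CI on z-scale: (-0.620842, -0.348558)
Back-transform: tanh(-0.620842) = -0.551714, tanh(-0.348558) = -0.335096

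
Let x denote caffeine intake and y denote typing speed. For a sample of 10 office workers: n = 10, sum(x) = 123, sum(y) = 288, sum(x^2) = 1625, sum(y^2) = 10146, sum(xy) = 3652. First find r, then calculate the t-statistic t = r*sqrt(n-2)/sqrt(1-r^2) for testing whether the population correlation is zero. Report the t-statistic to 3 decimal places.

Numerator: nΣxy − (Σx)(Σy) = 10·3652 − (123)(288) = 1096
Denominator: √[(nΣx²−(Σx)²)(nΣy²−(Σy)²)]
  nΣx²−(Σx)² = 10·1625 − 15129 = 1121;  nΣy²−(Σy)² = 10·10146 − 82944 = 18516
  √(1121·18516) = √20756436 = 4555.9232
r = 1096 / 4555.9232 = 0.2406
t = r·√(n−2)/√(1−r²) = 0.2406·√8 / √(1−0.057888) = 0.680520 / 0.970625 = 0.701

0.701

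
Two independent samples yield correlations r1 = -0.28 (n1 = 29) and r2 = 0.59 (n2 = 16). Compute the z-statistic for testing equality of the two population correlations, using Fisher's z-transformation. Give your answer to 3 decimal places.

z1 = atanh(-0.28) = -0.287682,  z2 = atanh(0.59) = 0.677666
SE = √(1/(n1−3) + 1/(n2−3)) = √(1/26 + 1/13) = √(0.0384615 + 0.0769231) = √0.1153846 = 0.339683
z = (z1 − z2)/SE = (-0.287682 − 0.677666) / 0.339683 = -0.965348 / 0.339683 = -2.842

-2.842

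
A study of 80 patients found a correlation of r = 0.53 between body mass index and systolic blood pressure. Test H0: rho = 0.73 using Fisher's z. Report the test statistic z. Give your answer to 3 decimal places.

-2.971

Fisher z: atanh(0.53) = 0.590145, atanh(0.73) = 0.928727
z = (z_r − z_0)·√(n−3) = (0.590145 − 0.928727)·√77 = -0.338582 · 8.774964 = -2.971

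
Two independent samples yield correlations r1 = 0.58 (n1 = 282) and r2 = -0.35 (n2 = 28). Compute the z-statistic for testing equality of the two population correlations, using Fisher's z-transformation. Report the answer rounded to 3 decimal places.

Fisher z-transforms: z1 = atanh(0.58) = 0.662463, z2 = atanh(-0.35) = -0.365444; difference d = 1.027907
Var(d) = 1/279 + 1/25 = 0.0035842 + 0.0400000 = 0.0435842
z = d/√Var(d) = 1.027907 / √0.0435842 = 1.027907 / 0.208768 = 4.924

4.924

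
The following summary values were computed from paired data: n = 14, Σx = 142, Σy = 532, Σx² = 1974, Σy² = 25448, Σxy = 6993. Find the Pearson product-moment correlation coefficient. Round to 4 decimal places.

0.9557

Numerator: nΣxy − (Σx)(Σy) = 14·6993 − (142)(532) = 22358
Denominator: √[(nΣx²−(Σx)²)(nΣy²−(Σy)²)]
  nΣx²−(Σx)² = 14·1974 − 20164 = 7472;  nΣy²−(Σy)² = 14·25448 − 283024 = 73248
  √(7472·73248) = √547309056 = 23394.6373
r = 22358 / 23394.6373 = 0.9557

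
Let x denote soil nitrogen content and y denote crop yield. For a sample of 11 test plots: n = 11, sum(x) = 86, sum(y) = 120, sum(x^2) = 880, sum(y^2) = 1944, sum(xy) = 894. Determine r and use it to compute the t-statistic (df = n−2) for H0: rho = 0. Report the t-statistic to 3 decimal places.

-0.368

S_xy = nΣxy − ΣxΣy = 11·894 − 86·120 = 9834 − 10320 = -486
S_xx = nΣx² − (Σx)² = 11·880 − 86² = 9680 − 7396 = 2284
S_yy = nΣy² − (Σy)² = 11·1944 − 120² = 21384 − 14400 = 6984
r = S_xy / √(S_xx·S_yy) = -486 / √(2284·6984) = -486 / √15951456 = -486 / 3993.9274 = -0.1217
t = r·√(n−2)/√(1−r²) = -0.1217·√9 / √(1−0.014811) = -0.365100 / 0.992567 = -0.368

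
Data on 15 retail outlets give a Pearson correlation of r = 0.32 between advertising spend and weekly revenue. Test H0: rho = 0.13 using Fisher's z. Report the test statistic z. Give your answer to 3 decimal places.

0.696

Fisher z: atanh(0.32) = 0.331647, atanh(0.13) = 0.130740
z = (z_r − z_0)·√(n−3) = (0.331647 − 0.130740)·√12 = 0.200907 · 3.464102 = 0.696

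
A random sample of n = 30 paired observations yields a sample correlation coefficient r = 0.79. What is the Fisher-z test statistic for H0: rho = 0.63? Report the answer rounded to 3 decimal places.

z_r = atanh(0.79) = 1.071432,  z_0 = atanh(0.63) = 0.741416
SE = 1/√(n−3) = 1/√27 = 0.192450
z = (z_r − z_0)/SE = (1.071432 − 0.741416) / 0.192450 = 0.330016 / 0.192450 = 1.715

1.715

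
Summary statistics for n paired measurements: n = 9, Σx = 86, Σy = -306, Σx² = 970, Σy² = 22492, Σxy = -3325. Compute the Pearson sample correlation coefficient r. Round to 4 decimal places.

Numerator: nΣxy − (Σx)(Σy) = 9·(-3325) − (86)(-306) = -3609
Denominator: √[(nΣx²−(Σx)²)(nΣy²−(Σy)²)]
  nΣx²−(Σx)² = 9·970 − 7396 = 1334;  nΣy²−(Σy)² = 9·22492 − 93636 = 108792
  √(1334·108792) = √145128528 = 12046.9302
r = -3609 / 12046.9302 = -0.2996

-0.2996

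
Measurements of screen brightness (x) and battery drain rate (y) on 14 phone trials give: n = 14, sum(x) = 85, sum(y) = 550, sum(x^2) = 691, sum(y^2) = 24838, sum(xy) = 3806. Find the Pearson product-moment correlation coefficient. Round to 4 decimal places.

Numerator: nΣxy − (Σx)(Σy) = 14·3806 − (85)(550) = 6534
Denominator: √[(nΣx²−(Σx)²)(nΣy²−(Σy)²)]
  nΣx²−(Σx)² = 14·691 − 7225 = 2449;  nΣy²−(Σy)² = 14·24838 − 302500 = 45232
  √(2449·45232) = √110773168 = 10524.8833
r = 6534 / 10524.8833 = 0.6208

0.6208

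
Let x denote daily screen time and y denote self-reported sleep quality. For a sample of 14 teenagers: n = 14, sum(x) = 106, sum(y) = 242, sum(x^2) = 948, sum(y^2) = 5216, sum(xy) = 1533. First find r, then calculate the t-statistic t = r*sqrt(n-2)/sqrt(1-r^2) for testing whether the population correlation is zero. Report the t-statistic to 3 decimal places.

-4.210

Numerator: nΣxy − (Σx)(Σy) = 14·1533 − (106)(242) = -4190
Denominator: √[(nΣx²−(Σx)²)(nΣy²−(Σy)²)]
  nΣx²−(Σx)² = 14·948 − 11236 = 2036;  nΣy²−(Σy)² = 14·5216 − 58564 = 14460
  √(2036·14460) = √29440560 = 5425.9156
r = -4190 / 5425.9156 = -0.7722
t = r·√(n−2)/√(1−r²) = -0.7722·√12 / √(1−0.596293) = -2.674979 / 0.635379 = -4.210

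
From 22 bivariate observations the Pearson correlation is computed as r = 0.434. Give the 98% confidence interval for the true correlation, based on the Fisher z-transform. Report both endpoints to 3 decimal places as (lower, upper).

(-0.069, 0.761)

z_r = atanh(0.434) = 0.464814;  SE = 1/√(n−3) = 1/√19 = 0.229416
z-limits: 0.464814 ± 2.326·0.229416 = 0.464814 ± 0.533622 = [-0.068808, 0.998436]
ρ-limits: (tanh -0.068808, tanh 0.998436) = (-0.069, 0.761)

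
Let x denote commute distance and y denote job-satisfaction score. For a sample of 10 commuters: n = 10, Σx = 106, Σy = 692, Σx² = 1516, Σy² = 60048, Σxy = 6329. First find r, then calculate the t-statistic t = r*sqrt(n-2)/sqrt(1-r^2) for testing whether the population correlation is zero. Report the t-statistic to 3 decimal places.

-1.468

S_xy = nΣxy − ΣxΣy = 10·6329 − 106·692 = 63290 − 73352 = -10062
S_xx = nΣx² − (Σx)² = 10·1516 − 106² = 15160 − 11236 = 3924
S_yy = nΣy² − (Σy)² = 10·60048 − 692² = 600480 − 478864 = 121616
r = S_xy / √(S_xx·S_yy) = -10062 / √(3924·121616) = -10062 / √477221184 = -10062 / 21845.3927 = -0.4606
t = r·√(n−2)/√(1−r²) = -0.4606·√8 / √(1−0.212152) = -1.302774 / 0.887608 = -1.468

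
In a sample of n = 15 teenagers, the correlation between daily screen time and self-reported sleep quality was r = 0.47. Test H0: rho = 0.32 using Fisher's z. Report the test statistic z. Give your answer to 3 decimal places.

0.618

z_r = atanh(0.47) = 0.510070,  z_0 = atanh(0.32) = 0.331647
SE = 1/√(n−3) = 1/√12 = 0.288675
z = (z_r − z_0)/SE = (0.510070 − 0.331647) / 0.288675 = 0.178423 / 0.288675 = 0.618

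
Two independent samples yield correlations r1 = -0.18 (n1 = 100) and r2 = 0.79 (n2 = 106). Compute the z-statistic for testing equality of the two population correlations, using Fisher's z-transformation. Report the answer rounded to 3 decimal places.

-8.859

z1 = atanh(-0.18) = -0.181983,  z2 = atanh(0.79) = 1.071432
SE = √(1/(n1−3) + 1/(n2−3)) = √(1/97 + 1/103) = √(0.0103093 + 0.0097087) = √0.0200180 = 0.141485
z = (z1 − z2)/SE = (-0.181983 − 1.071432) / 0.141485 = -1.253415 / 0.141485 = -8.859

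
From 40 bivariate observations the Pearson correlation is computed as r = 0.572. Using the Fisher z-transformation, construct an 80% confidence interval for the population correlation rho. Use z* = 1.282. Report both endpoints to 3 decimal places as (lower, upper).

z_r = atanh(0.572) = 0.650490;  SE = 1/√(n−3) = 1/√37 = 0.164399
z-limits: 0.650490 ± 1.282·0.164399 = 0.650490 ± 0.210760 = [0.439730, 0.861250]
ρ-limits: (tanh 0.439730, tanh 0.861250) = (0.413, 0.697)

(0.413, 0.697)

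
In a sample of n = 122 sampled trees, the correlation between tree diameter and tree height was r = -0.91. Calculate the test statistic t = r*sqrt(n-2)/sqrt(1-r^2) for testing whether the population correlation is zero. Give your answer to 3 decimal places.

-24.043

1 − r² = 1 − 0.8281 = 0.1719;  √(1−r²) = 0.414608
√(n−2) = √120 = 10.954451
t = r·√(n−2)/√(1−r²) = -0.91 · 10.954451 / 0.414608 = -24.043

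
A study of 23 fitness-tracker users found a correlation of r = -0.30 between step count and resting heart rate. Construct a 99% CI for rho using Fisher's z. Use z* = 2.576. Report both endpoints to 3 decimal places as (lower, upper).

(-0.709, 0.260)

z_r = atanh(-0.30) = -0.309520;  SE = 1/√(n−3) = 1/√20 = 0.223607
z-limits: -0.309520 ± 2.576·0.223607 = -0.309520 ± 0.576012 = [-0.885532, 0.266492]
ρ-limits: (tanh -0.885532, tanh 0.266492) = (-0.709, 0.260)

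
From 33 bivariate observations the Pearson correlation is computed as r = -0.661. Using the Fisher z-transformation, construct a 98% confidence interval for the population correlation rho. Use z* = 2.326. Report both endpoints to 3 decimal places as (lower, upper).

z_r = atanh(-0.661) = -0.794588;  SE = 1/√(n−3) = 1/√30 = 0.182574
z-limits: -0.794588 ± 2.326·0.182574 = -0.794588 ± 0.424667 = [-1.219255, -0.369921]
ρ-limits: (tanh -1.219255, tanh -0.369921) = (-0.839, -0.354)

(-0.839, -0.354)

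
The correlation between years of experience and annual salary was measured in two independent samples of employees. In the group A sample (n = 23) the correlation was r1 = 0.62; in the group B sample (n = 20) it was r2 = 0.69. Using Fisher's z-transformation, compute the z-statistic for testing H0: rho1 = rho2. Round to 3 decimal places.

z1 = atanh(0.62) = 0.725005,  z2 = atanh(0.69) = 0.847956
SE = √(1/(n1−3) + 1/(n2−3)) = √(1/20 + 1/17) = √(0.0500000 + 0.0588235) = √0.1088235 = 0.329884
z = (z1 − z2)/SE = (0.725005 − 0.847956) / 0.329884 = -0.122951 / 0.329884 = -0.373

-0.373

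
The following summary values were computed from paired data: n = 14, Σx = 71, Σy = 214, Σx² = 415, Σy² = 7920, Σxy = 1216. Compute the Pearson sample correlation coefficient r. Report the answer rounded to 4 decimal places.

0.2587

S_xy = nΣxy − ΣxΣy = 14·1216 − 71·214 = 17024 − 15194 = 1830
S_xx = nΣx² − (Σx)² = 14·415 − 71² = 5810 − 5041 = 769
S_yy = nΣy² − (Σy)² = 14·7920 − 214² = 110880 − 45796 = 65084
r = S_xy / √(S_xx·S_yy) = 1830 / √(769·65084) = 1830 / √50049596 = 1830 / 7074.5739 = 0.2587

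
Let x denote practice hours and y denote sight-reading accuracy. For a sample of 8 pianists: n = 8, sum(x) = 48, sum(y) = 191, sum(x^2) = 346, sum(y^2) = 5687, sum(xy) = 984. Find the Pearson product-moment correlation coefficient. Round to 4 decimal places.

-0.6337

Numerator: nΣxy − (Σx)(Σy) = 8·984 − (48)(191) = -1296
Denominator: √[(nΣx²−(Σx)²)(nΣy²−(Σy)²)]
  nΣx²−(Σx)² = 8·346 − 2304 = 464;  nΣy²−(Σy)² = 8·5687 − 36481 = 9015
  √(464·9015) = √4182960 = 2045.2286
r = -1296 / 2045.2286 = -0.6337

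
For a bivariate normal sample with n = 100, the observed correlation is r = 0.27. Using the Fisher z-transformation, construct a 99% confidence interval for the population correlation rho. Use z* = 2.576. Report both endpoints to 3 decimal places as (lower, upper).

(0.015, 0.492)

Fisher z: z_r = atanh(r) = ½·ln((1+0.27)/(1−0.27)) = 0.276864
SE(z) = 1/√(n−3) = 1/√97 = 0.101535
99% ⇒ z* = 2.576; margin = 2.576·0.101535 = 0.261554
CI on z-scale: (0.015310, 0.538418)
Back-transform: tanh(0.015310) = 0.015309, tanh(0.538418) = 0.491790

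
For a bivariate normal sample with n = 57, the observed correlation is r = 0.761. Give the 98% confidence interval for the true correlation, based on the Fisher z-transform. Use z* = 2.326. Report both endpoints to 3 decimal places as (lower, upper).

Fisher z: z_r = atanh(r) = ½·ln((1+0.761)/(1−0.761)) = 0.998587
SE(z) = 1/√(n−3) = 1/√54 = 0.136083
98% ⇒ z* = 2.326; margin = 2.326·0.136083 = 0.316529
CI on z-scale: (0.682058, 1.315116)
Back-transform: tanh(0.682058) = 0.592856, tanh(1.315116) = 0.865564

(0.593, 0.866)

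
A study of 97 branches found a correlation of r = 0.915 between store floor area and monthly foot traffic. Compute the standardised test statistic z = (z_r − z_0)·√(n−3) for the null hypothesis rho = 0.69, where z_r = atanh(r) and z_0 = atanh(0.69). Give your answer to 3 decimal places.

Fisher z: atanh(0.915) = 1.557411, atanh(0.69) = 0.847956
z = (z_r − z_0)·√(n−3) = (1.557411 − 0.847956)·√94 = 0.709455 · 9.695360 = 6.878

6.878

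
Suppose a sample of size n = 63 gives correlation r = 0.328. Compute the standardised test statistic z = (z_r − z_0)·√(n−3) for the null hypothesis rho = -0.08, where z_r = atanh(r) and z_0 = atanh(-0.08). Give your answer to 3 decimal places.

3.259

Fisher z: atanh(0.328) = 0.340585, atanh(-0.08) = -0.080171
z = (z_r − z_0)·√(n−3) = (0.340585 − (-0.080171))·√60 = 0.420756 · 7.745967 = 3.259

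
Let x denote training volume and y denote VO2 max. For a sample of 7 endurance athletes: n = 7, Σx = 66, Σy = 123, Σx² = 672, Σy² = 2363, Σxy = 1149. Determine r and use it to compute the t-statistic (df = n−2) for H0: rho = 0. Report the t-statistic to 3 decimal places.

-0.241

Numerator: nΣxy − (Σx)(Σy) = 7·1149 − (66)(123) = -75
Denominator: √[(nΣx²−(Σx)²)(nΣy²−(Σy)²)]
  nΣx²−(Σx)² = 7·672 − 4356 = 348;  nΣy²−(Σy)² = 7·2363 − 15129 = 1412
  √(348·1412) = √491376 = 700.9822
r = -75 / 700.9822 = -0.1070
t = r·√(n−2)/√(1−r²) = -0.1070·√5 / √(1−0.011449) = -0.239259 / 0.994259 = -0.241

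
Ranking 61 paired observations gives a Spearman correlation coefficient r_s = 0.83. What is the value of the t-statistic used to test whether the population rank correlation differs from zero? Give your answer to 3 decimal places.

11.430

1 − r_s² = 1 − 0.6889 = 0.3111;  √(1−r_s²) = 0.557763
√(n−2) = √59 = 7.681146
t = r_s·√(n−2)/√(1−r_s²) = 0.83 · 7.681146 / 0.557763 = 11.430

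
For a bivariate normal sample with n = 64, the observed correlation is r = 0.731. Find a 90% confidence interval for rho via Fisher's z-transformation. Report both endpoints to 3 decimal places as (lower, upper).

(0.617, 0.815)

Fisher z: z_r = atanh(r) = ½·ln((1+0.731)/(1−0.731)) = 0.930872
SE(z) = 1/√(n−3) = 1/√61 = 0.128037
90% ⇒ z* = 1.645; margin = 1.645·0.128037 = 0.210621
CI on z-scale: (0.720251, 1.141493)
Back-transform: tanh(0.720251) = 0.617065, tanh(1.141493) = 0.814916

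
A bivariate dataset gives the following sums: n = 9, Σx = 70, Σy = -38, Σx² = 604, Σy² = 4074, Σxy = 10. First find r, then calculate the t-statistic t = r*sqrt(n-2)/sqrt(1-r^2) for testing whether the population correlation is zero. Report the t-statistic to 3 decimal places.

S_xy = nΣxy − ΣxΣy = 9·10 − 70·(-38) = 90 − (-2660) = 2750
S_xx = nΣx² − (Σx)² = 9·604 − 70² = 5436 − 4900 = 536
S_yy = nΣy² − (Σy)² = 9·4074 − (-38)² = 36666 − 1444 = 35222
r = S_xy / √(S_xx·S_yy) = 2750 / √(536·35222) = 2750 / √18878992 = 2750 / 4344.9962 = 0.6329
t = r·√(n−2)/√(1−r²) = 0.6329·√7 / √(1−0.400562) = 1.674496 / 0.774234 = 2.163

2.163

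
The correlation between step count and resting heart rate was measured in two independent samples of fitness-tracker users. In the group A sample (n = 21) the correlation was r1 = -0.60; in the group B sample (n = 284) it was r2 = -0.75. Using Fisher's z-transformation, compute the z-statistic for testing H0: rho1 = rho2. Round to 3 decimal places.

1.151

z1 = atanh(-0.60) = -0.693147,  z2 = atanh(-0.75) = -0.972955
SE = √(1/(n1−3) + 1/(n2−3)) = √(1/18 + 1/281) = √(0.0555556 + 0.0035587) = √0.0591143 = 0.243134
z = (z1 − z2)/SE = (-0.693147 − (-0.972955)) / 0.243134 = 0.279808 / 0.243134 = 1.151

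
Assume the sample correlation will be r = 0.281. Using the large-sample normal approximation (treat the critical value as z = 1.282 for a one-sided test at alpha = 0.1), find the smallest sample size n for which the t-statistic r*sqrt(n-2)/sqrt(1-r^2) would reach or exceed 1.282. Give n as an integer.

22

r√(n−2)/√(1−r²) ≥ 1.282  ⇔  n−2 ≥ (1.282)²·(1−r²)/r²
(1−r²)/r² = (1−0.078961)/0.078961 = 11.6645
n ≥ 2 + 1.643524·11.6645 = 2 + 19.1709 = 21.1709
⌈21.1709⌉ = 22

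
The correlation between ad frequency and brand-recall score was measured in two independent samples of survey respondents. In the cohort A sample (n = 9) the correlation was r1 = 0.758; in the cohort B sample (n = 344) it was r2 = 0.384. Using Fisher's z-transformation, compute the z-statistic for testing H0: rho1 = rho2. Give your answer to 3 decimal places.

1.425

Fisher z-transforms: z1 = atanh(0.758) = 0.991497, z2 = atanh(0.384) = 0.404743; difference d = 0.586754
Var(d) = 1/6 + 1/341 = 0.1666667 + 0.0029326 = 0.1695993
z = d/√Var(d) = 0.586754 / √0.1695993 = 0.586754 / 0.411824 = 1.425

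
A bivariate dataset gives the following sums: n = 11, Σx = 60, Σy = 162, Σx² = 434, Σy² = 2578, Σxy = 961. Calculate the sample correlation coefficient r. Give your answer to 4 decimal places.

Numerator: nΣxy − (Σx)(Σy) = 11·961 − (60)(162) = 851
Denominator: √[(nΣx²−(Σx)²)(nΣy²−(Σy)²)]
  nΣx²−(Σx)² = 11·434 − 3600 = 1174;  nΣy²−(Σy)² = 11·2578 − 26244 = 2114
  √(1174·2114) = √2481836 = 1575.3844
r = 851 / 1575.3844 = 0.5402

0.5402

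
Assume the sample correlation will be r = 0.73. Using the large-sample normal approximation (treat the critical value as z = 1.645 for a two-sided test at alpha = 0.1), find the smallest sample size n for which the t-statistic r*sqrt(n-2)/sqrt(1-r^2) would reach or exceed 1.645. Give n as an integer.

5

Need r·√(n−2)/√(1−r²) ≥ 1.645
√(n−2) ≥ 1.645·√(1−0.5329) / 0.73 = 1.645·0.683447 / 0.73 = 1.5401
n−2 ≥ 2.3719  ⇒  n ≥ 4.3719
Smallest integer n = 5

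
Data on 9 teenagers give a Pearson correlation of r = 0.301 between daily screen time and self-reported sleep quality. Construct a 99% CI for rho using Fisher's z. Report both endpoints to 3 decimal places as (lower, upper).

(-0.630, 0.877)

z_r = atanh(0.301) = 0.310619;  SE = 1/√(n−3) = 1/√6 = 0.408248
z-limits: 0.310619 ± 2.576·0.408248 = 0.310619 ± 1.051647 = [-0.741028, 1.362266]
ρ-limits: (tanh -0.741028, tanh 1.362266) = (-0.630, 0.877)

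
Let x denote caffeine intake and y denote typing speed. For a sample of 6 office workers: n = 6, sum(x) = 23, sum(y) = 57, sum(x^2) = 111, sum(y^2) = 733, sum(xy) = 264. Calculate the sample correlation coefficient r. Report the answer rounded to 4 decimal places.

Numerator: nΣxy − (Σx)(Σy) = 6·264 − (23)(57) = 273
Denominator: √[(nΣx²−(Σx)²)(nΣy²−(Σy)²)]
  nΣx²−(Σx)² = 6·111 − 529 = 137;  nΣy²−(Σy)² = 6·733 − 3249 = 1149
  √(137·1149) = √157413 = 396.7531
r = 273 / 396.7531 = 0.6881

0.6881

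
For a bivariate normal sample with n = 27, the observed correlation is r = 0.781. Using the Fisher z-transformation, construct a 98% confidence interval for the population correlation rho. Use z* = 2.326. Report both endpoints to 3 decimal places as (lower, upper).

z_r = atanh(0.781) = 1.047929;  SE = 1/√(n−3) = 1/√24 = 0.204124
z-limits: 1.047929 ± 2.326·0.204124 = 1.047929 ± 0.474792 = [0.573137, 1.522721]
ρ-limits: (tanh 0.573137, tanh 1.522721) = (0.518, 0.909)

(0.518, 0.909)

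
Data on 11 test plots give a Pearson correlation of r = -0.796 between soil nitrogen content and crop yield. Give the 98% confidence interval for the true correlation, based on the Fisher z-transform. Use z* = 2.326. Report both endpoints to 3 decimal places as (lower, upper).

z_r = atanh(-0.796) = -1.087599;  SE = 1/√(n−3) = 1/√8 = 0.353553
z-limits: -1.087599 ± 2.326·0.353553 = -1.087599 ± 0.822364 = [-1.909963, -0.265235]
ρ-limits: (tanh -1.909963, tanh -0.265235) = (-0.957, -0.259)

(-0.957, -0.259)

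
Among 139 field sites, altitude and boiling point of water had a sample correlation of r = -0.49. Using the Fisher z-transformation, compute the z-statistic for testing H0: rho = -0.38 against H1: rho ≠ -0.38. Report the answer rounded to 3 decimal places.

-1.586

z_r = atanh(-0.49) = -0.536060,  z_0 = atanh(-0.38) = -0.400060
SE = 1/√(n−3) = 1/√136 = 0.085749
z = (z_r − z_0)/SE = (-0.536060 − (-0.400060)) / 0.085749 = -0.136000 / 0.085749 = -1.586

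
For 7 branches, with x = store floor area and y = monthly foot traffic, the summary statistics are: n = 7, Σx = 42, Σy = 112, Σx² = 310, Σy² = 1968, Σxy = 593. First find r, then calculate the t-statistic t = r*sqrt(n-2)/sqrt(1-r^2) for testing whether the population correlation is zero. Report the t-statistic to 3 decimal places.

-2.805

S_xy = nΣxy − ΣxΣy = 7·593 − 42·112 = 4151 − 4704 = -553
S_xx = nΣx² − (Σx)² = 7·310 − 42² = 2170 − 1764 = 406
S_yy = nΣy² − (Σy)² = 7·1968 − 112² = 13776 − 12544 = 1232
r = S_xy / √(S_xx·S_yy) = -553 / √(406·1232) = -553 / √500192 = -553 / 707.2425 = -0.7819
t = r·√(n−2)/√(1−r²) = -0.7819·√5 / √(1−0.611368) = -1.748382 / 0.623404 = -2.805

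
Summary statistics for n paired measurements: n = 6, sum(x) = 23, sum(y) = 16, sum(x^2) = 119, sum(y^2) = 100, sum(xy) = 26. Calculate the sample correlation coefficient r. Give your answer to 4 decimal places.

S_xy = nΣxy − ΣxΣy = 6·26 − 23·16 = 156 − 368 = -212
S_xx = nΣx² − (Σx)² = 6·119 − 23² = 714 − 529 = 185
S_yy = nΣy² − (Σy)² = 6·100 − 16² = 600 − 256 = 344
r = S_xy / √(S_xx·S_yy) = -212 / √(185·344) = -212 / √63640 = -212 / 252.2697 = -0.8404

-0.8404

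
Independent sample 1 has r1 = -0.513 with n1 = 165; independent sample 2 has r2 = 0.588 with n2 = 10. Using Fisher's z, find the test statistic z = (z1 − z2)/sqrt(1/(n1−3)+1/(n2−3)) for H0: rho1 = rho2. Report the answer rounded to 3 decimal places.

-3.216

Fisher z-transforms: z1 = atanh(-0.513) = -0.566793, z2 = atanh(0.588) = 0.674604; difference d = -1.241397
Var(d) = 1/162 + 1/7 = 0.0061728 + 0.1428571 = 0.1490299
z = d/√Var(d) = -1.241397 / √0.1490299 = -1.241397 / 0.386044 = -3.216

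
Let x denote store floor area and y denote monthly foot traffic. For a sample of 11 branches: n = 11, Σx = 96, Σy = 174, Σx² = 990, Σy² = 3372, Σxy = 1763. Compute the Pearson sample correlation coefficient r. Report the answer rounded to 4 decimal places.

S_xy = nΣxy − ΣxΣy = 11·1763 − 96·174 = 19393 − 16704 = 2689
S_xx = nΣx² − (Σx)² = 11·990 − 96² = 10890 − 9216 = 1674
S_yy = nΣy² − (Σy)² = 11·3372 − 174² = 37092 − 30276 = 6816
r = S_xy / √(S_xx·S_yy) = 2689 / √(1674·6816) = 2689 / √11409984 = 2689 / 3377.8668 = 0.7961

0.7961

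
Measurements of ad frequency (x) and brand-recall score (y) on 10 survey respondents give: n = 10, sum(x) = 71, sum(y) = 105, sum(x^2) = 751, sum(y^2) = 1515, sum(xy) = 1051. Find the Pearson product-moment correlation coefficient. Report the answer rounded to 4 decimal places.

0.9573

Numerator: nΣxy − (Σx)(Σy) = 10·1051 − (71)(105) = 3055
Denominator: √[(nΣx²−(Σx)²)(nΣy²−(Σy)²)]
  nΣx²−(Σx)² = 10·751 − 5041 = 2469;  nΣy²−(Σy)² = 10·1515 − 11025 = 4125
  √(2469·4125) = √10184625 = 3191.3359
r = 3055 / 3191.3359 = 0.9573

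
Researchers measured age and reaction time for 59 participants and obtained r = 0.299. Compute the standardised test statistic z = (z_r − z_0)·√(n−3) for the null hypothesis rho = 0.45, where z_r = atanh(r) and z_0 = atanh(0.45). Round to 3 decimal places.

Fisher z: atanh(0.299) = 0.308421, atanh(0.45) = 0.484700
z = (z_r − z_0)·√(n−3) = (0.308421 − 0.484700)·√56 = -0.176279 · 7.483315 = -1.319

-1.319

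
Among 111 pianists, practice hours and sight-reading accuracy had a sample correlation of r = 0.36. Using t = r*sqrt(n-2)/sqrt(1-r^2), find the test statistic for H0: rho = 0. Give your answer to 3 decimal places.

1 − r² = 1 − 0.1296 = 0.8704;  √(1−r²) = 0.932952
√(n−2) = √109 = 10.440307
t = r·√(n−2)/√(1−r²) = 0.36 · 10.440307 / 0.932952 = 4.029

4.029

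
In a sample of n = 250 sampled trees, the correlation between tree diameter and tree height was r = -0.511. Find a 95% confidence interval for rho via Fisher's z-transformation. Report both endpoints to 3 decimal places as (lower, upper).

z_r = atanh(-0.511) = -0.564082;  SE = 1/√(n−3) = 1/√247 = 0.063628
z-limits: -0.564082 ± 1.960·0.063628 = -0.564082 ± 0.124711 = [-0.688793, -0.439371]
ρ-limits: (tanh -0.688793, tanh -0.439371) = (-0.597, -0.413)

(-0.597, -0.413)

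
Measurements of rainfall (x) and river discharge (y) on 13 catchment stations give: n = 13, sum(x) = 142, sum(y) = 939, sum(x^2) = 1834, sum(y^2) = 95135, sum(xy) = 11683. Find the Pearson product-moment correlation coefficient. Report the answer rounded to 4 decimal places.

0.5131

S_xy = nΣxy − ΣxΣy = 13·11683 − 142·939 = 151879 − 133338 = 18541
S_xx = nΣx² − (Σx)² = 13·1834 − 142² = 23842 − 20164 = 3678
S_yy = nΣy² − (Σy)² = 13·95135 − 939² = 1236755 − 881721 = 355034
r = S_xy / √(S_xx·S_yy) = 18541 / √(3678·355034) = 18541 / √1305815052 = 18541 / 36136.0630 = 0.5131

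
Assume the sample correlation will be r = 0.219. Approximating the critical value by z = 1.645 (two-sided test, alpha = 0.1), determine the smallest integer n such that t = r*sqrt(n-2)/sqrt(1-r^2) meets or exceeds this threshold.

56

Need r·√(n−2)/√(1−r²) ≥ 1.645
√(n−2) ≥ 1.645·√(1−0.047961) / 0.219 = 1.645·0.975725 / 0.219 = 7.3291
n−2 ≥ 53.7157  ⇒  n ≥ 55.7157
Smallest integer n = 56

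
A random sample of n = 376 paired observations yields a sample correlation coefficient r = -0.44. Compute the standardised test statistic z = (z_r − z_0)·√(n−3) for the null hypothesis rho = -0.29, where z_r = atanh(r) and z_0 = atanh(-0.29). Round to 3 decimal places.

Fisher z: atanh(-0.44) = -0.472231, atanh(-0.29) = -0.298566
z = (z_r − z_0)·√(n−3) = (-0.472231 − (-0.298566))·√373 = -0.173665 · 19.313208 = -3.354

-3.354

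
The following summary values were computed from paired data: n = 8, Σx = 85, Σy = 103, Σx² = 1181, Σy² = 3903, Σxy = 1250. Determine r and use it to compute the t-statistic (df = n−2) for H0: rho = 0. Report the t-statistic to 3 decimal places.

Numerator: nΣxy − (Σx)(Σy) = 8·1250 − (85)(103) = 1245
Denominator: √[(nΣx²−(Σx)²)(nΣy²−(Σy)²)]
  nΣx²−(Σx)² = 8·1181 − 7225 = 2223;  nΣy²−(Σy)² = 8·3903 − 10609 = 20615
  √(2223·20615) = √45827145 = 6769.5749
r = 1245 / 6769.5749 = 0.1839
t = r·√(n−2)/√(1−r²) = 0.1839·√6 / √(1−0.033819) = 0.450461 / 0.982945 = 0.458

0.458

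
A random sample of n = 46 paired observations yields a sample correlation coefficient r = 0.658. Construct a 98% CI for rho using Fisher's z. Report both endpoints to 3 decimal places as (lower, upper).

(0.409, 0.816)

Fisher z: z_r = atanh(r) = ½·ln((1+0.658)/(1−0.658)) = 0.789278
SE(z) = 1/√(n−3) = 1/√43 = 0.152499
98% ⇒ z* = 2.326; margin = 2.326·0.152499 = 0.354713
CI on z-scale: (0.434565, 1.143991)
Back-transform: tanh(0.434565) = 0.409129, tanh(1.143991) = 0.815754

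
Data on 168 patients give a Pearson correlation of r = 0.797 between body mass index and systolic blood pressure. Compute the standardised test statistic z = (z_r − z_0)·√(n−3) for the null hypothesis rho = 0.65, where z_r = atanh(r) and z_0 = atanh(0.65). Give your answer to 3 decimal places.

Fisher z: atanh(0.797) = 1.090334, atanh(0.65) = 0.775299
z = (z_r − z_0)·√(n−3) = (1.090334 − 0.775299)·√165 = 0.315035 · 12.845233 = 4.047

4.047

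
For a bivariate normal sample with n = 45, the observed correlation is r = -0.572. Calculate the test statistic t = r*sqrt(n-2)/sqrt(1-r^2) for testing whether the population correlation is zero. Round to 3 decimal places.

1 − r² = 1 − 0.327184 = 0.672816;  √(1−r²) = 0.820254
√(n−2) = √43 = 6.557439
t = r·√(n−2)/√(1−r²) = -0.572 · 6.557439 / 0.820254 = -4.573

-4.573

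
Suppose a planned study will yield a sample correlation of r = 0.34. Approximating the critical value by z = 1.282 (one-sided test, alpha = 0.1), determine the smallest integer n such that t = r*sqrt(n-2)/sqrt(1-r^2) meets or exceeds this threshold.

Need r·√(n−2)/√(1−r²) ≥ 1.282
√(n−2) ≥ 1.282·√(1−0.1156) / 0.34 = 1.282·0.940425 / 0.34 = 3.5460
n−2 ≥ 12.5741  ⇒  n ≥ 14.5741
Smallest integer n = 15

15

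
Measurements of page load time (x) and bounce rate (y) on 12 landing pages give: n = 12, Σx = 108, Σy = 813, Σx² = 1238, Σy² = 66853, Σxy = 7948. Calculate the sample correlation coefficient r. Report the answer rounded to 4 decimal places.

S_xy = nΣxy − ΣxΣy = 12·7948 − 108·813 = 95376 − 87804 = 7572
S_xx = nΣx² − (Σx)² = 12·1238 − 108² = 14856 − 11664 = 3192
S_yy = nΣy² − (Σy)² = 12·66853 − 813² = 802236 − 660969 = 141267
r = S_xy / √(S_xx·S_yy) = 7572 / √(3192·141267) = 7572 / √450924264 = 7572 / 21234.9774 = 0.3566

0.3566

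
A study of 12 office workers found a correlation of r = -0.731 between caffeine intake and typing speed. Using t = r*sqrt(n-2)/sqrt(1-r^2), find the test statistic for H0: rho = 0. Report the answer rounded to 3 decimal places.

t = r·√(n−2) / √(1−r²) with r = -0.731, n = 12
  = -0.731·√10 / √(1 − 0.534361)
  = -0.731·3.162278 / 0.682377
  = -2.311625 / 0.682377 = -3.388

-3.388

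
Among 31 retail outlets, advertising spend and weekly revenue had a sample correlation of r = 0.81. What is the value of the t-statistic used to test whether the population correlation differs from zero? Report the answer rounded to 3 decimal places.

t = r·√(n−2) / √(1−r²) with r = 0.81, n = 31
  = 0.81·√29 / √(1 − 0.6561)
  = 0.81·5.385165 / 0.586430
  = 4.361984 / 0.586430 = 7.438

7.438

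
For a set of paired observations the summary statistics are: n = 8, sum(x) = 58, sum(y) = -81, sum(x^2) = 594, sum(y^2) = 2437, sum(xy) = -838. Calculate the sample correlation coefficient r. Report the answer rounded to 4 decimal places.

S_xy = nΣxy − ΣxΣy = 8·(-838) − 58·(-81) = -6704 − (-4698) = -2006
S_xx = nΣx² − (Σx)² = 8·594 − 58² = 4752 − 3364 = 1388
S_yy = nΣy² − (Σy)² = 8·2437 − (-81)² = 19496 − 6561 = 12935
r = S_xy / √(S_xx·S_yy) = -2006 / √(1388·12935) = -2006 / √17953780 = -2006 / 4237.1901 = -0.4734

-0.4734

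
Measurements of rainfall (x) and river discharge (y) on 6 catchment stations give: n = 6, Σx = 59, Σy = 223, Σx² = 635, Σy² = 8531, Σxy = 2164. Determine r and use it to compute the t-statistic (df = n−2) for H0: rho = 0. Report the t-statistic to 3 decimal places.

Numerator: nΣxy − (Σx)(Σy) = 6·2164 − (59)(223) = -173
Denominator: √[(nΣx²−(Σx)²)(nΣy²−(Σy)²)]
  nΣx²−(Σx)² = 6·635 − 3481 = 329;  nΣy²−(Σy)² = 6·8531 − 49729 = 1457
  √(329·1457) = √479353 = 692.3532
r = -173 / 692.3532 = -0.2499
t = r·√(n−2)/√(1−r²) = -0.2499·√4 / √(1−0.062450) = -0.499800 / 0.968272 = -0.516

-0.516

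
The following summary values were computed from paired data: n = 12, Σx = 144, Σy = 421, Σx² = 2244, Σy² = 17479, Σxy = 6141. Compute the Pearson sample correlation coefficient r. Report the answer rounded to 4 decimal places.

0.9211

S_xy = nΣxy − ΣxΣy = 12·6141 − 144·421 = 73692 − 60624 = 13068
S_xx = nΣx² − (Σx)² = 12·2244 − 144² = 26928 − 20736 = 6192
S_yy = nΣy² − (Σy)² = 12·17479 − 421² = 209748 − 177241 = 32507
r = S_xy / √(S_xx·S_yy) = 13068 / √(6192·32507) = 13068 / √201283344 = 13068 / 14187.4361 = 0.9211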